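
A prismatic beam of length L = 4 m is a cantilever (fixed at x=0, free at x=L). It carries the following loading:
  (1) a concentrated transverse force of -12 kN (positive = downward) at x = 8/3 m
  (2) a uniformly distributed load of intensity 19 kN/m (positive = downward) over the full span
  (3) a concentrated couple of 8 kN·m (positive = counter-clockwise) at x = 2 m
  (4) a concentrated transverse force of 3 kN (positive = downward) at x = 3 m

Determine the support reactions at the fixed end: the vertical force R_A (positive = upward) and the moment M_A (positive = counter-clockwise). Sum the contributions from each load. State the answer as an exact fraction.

R_A = 67 kN, M_A = 121 kN·m

Load 1 — point force P=-12 kN at a=8/3 m (b=L-a=4/3):
  R_A = P = (-12) = -12 kN
  M_A = Pa = (-12)·(8/3) = -32 kN·m
Load 2 — uniform load w=19 kN/m over full span:
  R_A = wL = 19·4 = 76 kN
  M_A = wL²/2 = 19·4²/2 = 152 kN·m
Load 3 — applied couple M₀=8 kN·m at a=2 m (b=L-a=2):
  R_A = 0 kN
  M_A = -M₀ = -8 kN·m
Load 4 — point force P=3 kN at a=3 m (b=L-a=1):
  R_A = P = 3 kN
  M_A = Pa = 3·3 = 9 kN·m
Superposition: R_A = 67 kN, M_A = 121 kN·m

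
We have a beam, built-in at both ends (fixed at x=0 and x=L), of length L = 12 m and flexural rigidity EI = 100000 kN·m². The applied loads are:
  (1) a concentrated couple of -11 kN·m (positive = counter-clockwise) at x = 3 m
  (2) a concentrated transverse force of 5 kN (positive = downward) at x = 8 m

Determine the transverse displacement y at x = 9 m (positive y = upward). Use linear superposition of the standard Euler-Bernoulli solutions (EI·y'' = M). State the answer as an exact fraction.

Load 1 — applied couple M₀=-11 kN·m at a=3 m (b=L-a=9):
  y_1 = (R_Ax³/6 - M_Ax²/2 - M₀(x-a)²/2)/EI  [x>a] with R_A=-33/32, M_A=33/16 = ((-33/32)·9³/6 - (33/16)·9²/2 - (-11)·(9-3)²/2)/100000 = -693/6400000 m
Load 2 — point force P=5 kN at a=8 m (b=L-a=4):
  y_2 = -Pa²(L-x)²(3bL-(3b+a)(L-x))/(6L³EI)  [x>a] = -5·8²·(12-9)²·(3·4·12-(3·4+8)·(12-9))/(6·12³·100000) = -7/30000 m
Superposition: y = Σ y_i = -6559/19200000 m ≈ -0.000342 m

y(9) = -6559/19200000 m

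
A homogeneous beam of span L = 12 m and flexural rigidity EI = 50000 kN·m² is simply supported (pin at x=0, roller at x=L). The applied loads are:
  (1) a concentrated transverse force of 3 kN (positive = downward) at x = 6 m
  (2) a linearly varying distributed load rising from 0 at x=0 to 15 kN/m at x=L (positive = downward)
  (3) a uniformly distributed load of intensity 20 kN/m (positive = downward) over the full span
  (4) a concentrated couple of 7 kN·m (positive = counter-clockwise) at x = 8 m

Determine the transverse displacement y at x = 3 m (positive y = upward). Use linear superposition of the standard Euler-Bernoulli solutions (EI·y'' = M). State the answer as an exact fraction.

y(3) = -170453/1600000 m

Load 1 — point force P=3 kN at a=6 m (b=L-a=6):
  y_1 = -Pbx(L²-b²-x²)/(6LEI)  [x≤a] = -3·6·3·(12²-6²-3²)/(6·12·50000) = -297/200000 m
Load 2 — triangular load w₀=15 kN/m (0→w₀ over full span):
  y_2 = -w₀x(7L⁴-10L²x²+3x⁴)/(360LEI) = -15·3·(7·12⁴-10·12²·3²+3·3⁴)/(360·12·50000) = -8829/320000 m
Load 3 — uniform load w=20 kN/m over full span:
  y_3 = -wx(L³-2Lx²+x³)/(24EI) = -20·3·(12³-2·12·3²+3³)/(24·50000) = -1539/20000 m
Load 4 — applied couple M₀=7 kN·m at a=8 m (b=L-a=4):
  y_4 = (M₀x³/(6L)+C₁x)/EI  [x≤a] with C₁=M₀(3b²-L²)/(6L)=-28/3 = (7·3³/(6·12)+(-28/3)·3)/50000 = -203/400000 m
Superposition: y = Σ y_i = -170453/1600000 m ≈ -0.106533 m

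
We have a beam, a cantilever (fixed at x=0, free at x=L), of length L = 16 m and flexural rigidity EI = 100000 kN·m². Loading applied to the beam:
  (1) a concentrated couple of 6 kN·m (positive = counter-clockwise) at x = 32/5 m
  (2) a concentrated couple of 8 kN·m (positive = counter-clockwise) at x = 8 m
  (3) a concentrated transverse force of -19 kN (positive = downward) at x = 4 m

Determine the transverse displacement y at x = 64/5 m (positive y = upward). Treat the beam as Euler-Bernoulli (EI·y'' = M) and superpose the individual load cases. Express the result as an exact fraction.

y(64/5) = 6269/234375 m

Load 1 — applied couple M₀=6 kN·m at a=32/5 m (b=L-a=48/5):
  y_1 = M₀a(2x-a)/(2EI)  [x>a] = 6·(32/5)·(2·(64/5)-(32/5))/(2·100000) = 288/78125 m
Load 2 — applied couple M₀=8 kN·m at a=8 m (b=L-a=8):
  y_2 = M₀a(2x-a)/(2EI)  [x>a] = 8·8·(2·(64/5)-8)/(2·100000) = 88/15625 m
Load 3 — point force P=-19 kN at a=4 m (b=L-a=12):
  y_3 = -Pa²(3x-a)/(6EI)  [x>a] = -(-19)·4²·(3·(64/5)-4)/(6·100000) = 817/46875 m
Superposition: y = Σ y_i = 6269/234375 m ≈ 0.026748 m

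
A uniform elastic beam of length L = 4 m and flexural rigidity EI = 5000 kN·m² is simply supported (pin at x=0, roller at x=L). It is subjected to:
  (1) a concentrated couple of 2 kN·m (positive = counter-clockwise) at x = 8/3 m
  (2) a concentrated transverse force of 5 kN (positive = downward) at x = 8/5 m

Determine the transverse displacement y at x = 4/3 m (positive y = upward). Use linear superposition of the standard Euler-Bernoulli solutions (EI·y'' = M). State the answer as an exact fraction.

y(4/3) = -1678/1265625 m

Load 1 — applied couple M₀=2 kN·m at a=8/3 m (b=L-a=4/3):
  y_1 = (M₀x³/(6L)+C₁x)/EI  [x≤a] with C₁=M₀(3b²-L²)/(6L)=-8/9 = (2·(4/3)³/(6·4)+(-8/9)·(4/3))/5000 = -2/10125 m
Load 2 — point force P=5 kN at a=8/5 m (b=L-a=12/5):
  y_2 = -Pbx(L²-b²-x²)/(6LEI)  [x≤a] = -5·(12/5)·(4/3)·(4²-(12/5)²-(4/3)²)/(6·4·5000) = -476/421875 m
Superposition: y = Σ y_i = -1678/1265625 m ≈ -0.001326 m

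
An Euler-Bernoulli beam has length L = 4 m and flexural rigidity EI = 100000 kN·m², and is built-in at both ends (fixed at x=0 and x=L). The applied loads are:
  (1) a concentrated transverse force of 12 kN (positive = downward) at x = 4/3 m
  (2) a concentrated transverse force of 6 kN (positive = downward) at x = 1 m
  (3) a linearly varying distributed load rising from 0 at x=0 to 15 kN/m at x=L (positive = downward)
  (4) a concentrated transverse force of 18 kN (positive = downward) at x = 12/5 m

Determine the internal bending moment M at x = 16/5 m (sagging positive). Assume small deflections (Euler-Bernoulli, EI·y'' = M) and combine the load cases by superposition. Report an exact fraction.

M(16/5) = -32377/15000 kN·m

Load 1 — point force P=12 kN at a=4/3 m (b=L-a=8/3):
  M_1 = Pa²(a+3b)(L-x)/L³ - Pa²b/L²  [x>a] = 12·(4/3)²·((4/3)+3·(8/3))·(4-(16/5))/4³ - 12·(4/3)²·(8/3)/4² = -16/15 kN·m
Load 2 — point force P=6 kN at a=1 m (b=L-a=3):
  M_2 = Pa²(a+3b)(L-x)/L³ - Pa²b/L²  [x>a] = 6·1²·(1+3·3)·(4-(16/5))/4³ - 6·1²·3/4² = -3/8 kN·m
Load 3 — triangular load w₀=15 kN/m (0→w₀ over full span):
  M_3 = 3w₀Lx/20 - w₀L²/30 - w₀x³/(6L) = 3·15·4·(16/5)/20 - 15·4²/30 - 15·(16/5)³/(6·4) = 8/25 kN·m
Load 4 — point force P=18 kN at a=12/5 m (b=L-a=8/5):
  M_4 = Pa²(a+3b)(L-x)/L³ - Pa²b/L²  [x>a] = 18·(12/5)²·((12/5)+3·(8/5))·(4-(16/5))/4³ - 18·(12/5)²·(8/5)/4² = -648/625 kN·m
Superposition: M = Σ M_i = -32377/15000 kN·m ≈ -2.158467 kN·m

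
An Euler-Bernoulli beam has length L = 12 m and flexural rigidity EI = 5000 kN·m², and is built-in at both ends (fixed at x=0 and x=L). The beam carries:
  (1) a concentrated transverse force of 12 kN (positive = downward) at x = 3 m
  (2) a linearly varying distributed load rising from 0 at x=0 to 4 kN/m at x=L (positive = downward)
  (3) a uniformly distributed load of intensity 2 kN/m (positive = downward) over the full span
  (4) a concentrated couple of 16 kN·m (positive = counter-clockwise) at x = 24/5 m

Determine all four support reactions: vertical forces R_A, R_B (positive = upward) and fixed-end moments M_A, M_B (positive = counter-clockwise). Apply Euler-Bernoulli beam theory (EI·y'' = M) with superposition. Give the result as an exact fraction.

Load 1 — point force P=12 kN at a=3 m (b=L-a=9):
  R_A = Pb²(3a+b)/L³ = 12·9²·(3·3+9)/12³ = 81/8 kN
  M_A = Pab²/L² = 12·3·9²/12² = 81/4 kN·m
  R_B = Pa²(a+3b)/L³ = 12·3²·(3+3·9)/12³ = 15/8 kN
  M_B = -Pa²b/L² = -12·3²·9/12² = -27/4 kN·m
Load 2 — triangular load w₀=4 kN/m (0→w₀ over full span):
  R_A = 3w₀L/20 = 3·4·12/20 = 36/5 kN
  M_A = w₀L²/30 = 4·12²/30 = 96/5 kN·m
  R_B = 7w₀L/20 = 7·4·12/20 = 84/5 kN
  M_B = -w₀L²/20 = -4·12²/20 = -144/5 kN·m
Load 3 — uniform load w=2 kN/m over full span:
  R_A = wL/2 = 2·12/2 = 12 kN
  M_A = wL²/12 = 2·12²/12 = 24 kN·m
  R_B = wL/2 = 2·12/2 = 12 kN
  M_B = -wL²/12 = -2·12²/12 = -24 kN·m
Load 4 — applied couple M₀=16 kN·m at a=24/5 m (b=L-a=36/5):
  R_A = 6M₀ab/L³ = 6·16·(24/5)·(36/5)/12³ = 48/25 kN
  M_A = M₀b(2a-b)/L² = 16·(36/5)·(2·(24/5)-(36/5))/12² = 48/25 kN·m
  R_B = -6M₀ab/L³ = -6·16·(24/5)·(36/5)/12³ = -48/25 kN
  M_B = M₀a(2b-a)/L² = 16·(24/5)·(2·(36/5)-(24/5))/12² = 128/25 kN·m
Superposition: R_A = 6249/200 kN, M_A = 6537/100 kN·m, R_B = 5751/200 kN, M_B = -5443/100 kN·m

R_A = 6249/200 kN, M_A = 6537/100 kN·m, R_B = 5751/200 kN, M_B = -5443/100 kN·m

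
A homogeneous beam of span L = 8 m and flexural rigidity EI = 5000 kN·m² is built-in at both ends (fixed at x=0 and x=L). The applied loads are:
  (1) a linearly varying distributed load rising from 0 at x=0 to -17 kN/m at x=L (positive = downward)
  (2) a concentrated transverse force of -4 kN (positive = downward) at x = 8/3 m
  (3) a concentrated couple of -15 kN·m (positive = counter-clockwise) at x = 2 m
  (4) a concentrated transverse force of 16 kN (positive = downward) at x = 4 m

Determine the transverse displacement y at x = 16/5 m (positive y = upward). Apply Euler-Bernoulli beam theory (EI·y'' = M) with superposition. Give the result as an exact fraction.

y(16/5) = 821689/117187500 m

Load 1 — triangular load w₀=-17 kN/m (0→w₀ over full span):
  y_1 = -w₀x²(L-x)²(x+2L)/(120LEI) = -(-17)·(16/5)²·(8-(16/5))²·((16/5)+2·8)/(120·8·5000) = 156672/9765625 m
Load 2 — point force P=-4 kN at a=8/3 m (b=L-a=16/3):
  y_2 = -Pa²(L-x)²(3bL-(3b+a)(L-x))/(6L³EI)  [x>a] = -(-4)·(8/3)²·(8-(16/5))²·(3·(16/3)·8-(3·(16/3)+(8/3))·(8-(16/5)))/(6·8³·5000) = 128/78125 m
Load 3 — applied couple M₀=-15 kN·m at a=2 m (b=L-a=6):
  y_3 = (R_Ax³/6 - M_Ax²/2 - M₀(x-a)²/2)/EI  [x>a] with R_A=-135/64, M_A=45/16 = ((-135/64)·(16/5)³/6 - (45/16)·(16/5)²/2 - (-15)·((16/5)-2)²/2)/5000 = -189/62500 m
Load 4 — point force P=16 kN at a=4 m (b=L-a=4):
  y_4 = -Pb²x²(3aL-(3a+b)x)/(6L³EI)  [x≤a] = -16·4²·(16/5)²·(3·4·8-(3·4+4)·(16/5))/(6·8³·5000) = -1792/234375 m
Superposition: y = Σ y_i = 821689/117187500 m ≈ 0.007012 m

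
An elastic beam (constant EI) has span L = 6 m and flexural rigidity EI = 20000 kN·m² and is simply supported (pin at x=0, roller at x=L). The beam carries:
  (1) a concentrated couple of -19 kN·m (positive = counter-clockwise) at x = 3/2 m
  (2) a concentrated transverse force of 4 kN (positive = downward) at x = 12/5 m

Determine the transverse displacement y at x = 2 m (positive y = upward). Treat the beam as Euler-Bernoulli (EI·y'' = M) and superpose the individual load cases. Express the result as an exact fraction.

y(2) = -194419/90000000 m

Load 1 — applied couple M₀=-19 kN·m at a=3/2 m (b=L-a=9/2):
  y_1 = (M₀x³/(6L)-M₀(x-a)²/2+C₁x)/EI  [x>a] with C₁=M₀(3b²-L²)/(6L)=-209/16 = ((-19)·2³/(6·6)-(-19)·(2-(3/2))²/2+(-209/16)·2)/20000 = -1007/720000 m
Load 2 — point force P=4 kN at a=12/5 m (b=L-a=18/5):
  y_2 = -Pbx(L²-b²-x²)/(6LEI)  [x≤a] = -4·(18/5)·2·(6²-(18/5)²-2²)/(6·6·20000) = -119/156250 m
Superposition: y = Σ y_i = -194419/90000000 m ≈ -0.002160 m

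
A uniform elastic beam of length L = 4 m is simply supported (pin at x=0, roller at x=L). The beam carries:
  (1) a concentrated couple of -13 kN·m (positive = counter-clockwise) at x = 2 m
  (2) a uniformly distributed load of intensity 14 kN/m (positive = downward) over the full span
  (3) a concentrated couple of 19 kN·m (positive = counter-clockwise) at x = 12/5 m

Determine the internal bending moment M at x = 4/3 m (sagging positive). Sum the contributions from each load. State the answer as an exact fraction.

Load 1 — applied couple M₀=-13 kN·m at a=2 m (b=L-a=2):
  M_1 = M₀x/L  [x≤a] = (-13)·(4/3)/4 = -13/3 kN·m
Load 2 — uniform load w=14 kN/m over full span:
  M_2 = wx(L-x)/2 = 14·(4/3)·(4-(4/3))/2 = 224/9 kN·m
Load 3 — applied couple M₀=19 kN·m at a=12/5 m (b=L-a=8/5):
  M_3 = M₀x/L  [x≤a] = 19·(4/3)/4 = 19/3 kN·m
Superposition: M = Σ M_i = 242/9 kN·m ≈ 26.888889 kN·m

M(4/3) = 242/9 kN·m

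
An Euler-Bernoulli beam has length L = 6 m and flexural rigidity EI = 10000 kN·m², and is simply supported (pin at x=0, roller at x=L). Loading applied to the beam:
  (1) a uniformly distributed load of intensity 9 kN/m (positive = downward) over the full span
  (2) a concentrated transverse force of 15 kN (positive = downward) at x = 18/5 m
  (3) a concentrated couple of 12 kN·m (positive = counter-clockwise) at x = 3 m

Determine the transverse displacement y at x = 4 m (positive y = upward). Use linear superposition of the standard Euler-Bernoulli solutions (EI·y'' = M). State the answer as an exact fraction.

y(4) = -6967/375000 m

Load 1 — uniform load w=9 kN/m over full span:
  y_1 = -wx(L³-2Lx²+x³)/(24EI) = -9·4·(6³-2·6·4²+4³)/(24·10000) = -33/2500 m
Load 2 — point force P=15 kN at a=18/5 m (b=L-a=12/5):
  y_2 = -Pa(L-x)(2Lx-a²-x²)/(6LEI)  [x>a] = -15·(18/5)·(6-4)·(2·6·4-(18/5)²-4²)/(6·6·10000) = -357/62500 m
Load 3 — applied couple M₀=12 kN·m at a=3 m (b=L-a=3):
  y_3 = (M₀x³/(6L)-M₀(x-a)²/2+C₁x)/EI  [x>a] with C₁=M₀(3b²-L²)/(6L)=-3 = (12·4³/(6·6)-12·(4-3)²/2+(-3)·4)/10000 = 1/3000 m
Superposition: y = Σ y_i = -6967/375000 m ≈ -0.018579 m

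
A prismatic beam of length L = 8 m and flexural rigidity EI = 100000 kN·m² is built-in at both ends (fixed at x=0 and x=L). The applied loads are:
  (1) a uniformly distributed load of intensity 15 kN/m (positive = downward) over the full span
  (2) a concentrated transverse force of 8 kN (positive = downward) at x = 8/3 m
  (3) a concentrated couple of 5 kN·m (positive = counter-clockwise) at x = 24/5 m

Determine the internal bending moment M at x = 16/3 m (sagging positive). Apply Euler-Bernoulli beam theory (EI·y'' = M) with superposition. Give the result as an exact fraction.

M(16/3) = 10391/405 kN·m

Load 1 — uniform load w=15 kN/m over full span:
  M_1 = wLx/2 - wL²/12 - wx²/2 = 15·8·(16/3)/2 - 15·8²/12 - 15·(16/3)²/2 = 80/3 kN·m
Load 2 — point force P=8 kN at a=8/3 m (b=L-a=16/3):
  M_2 = Pa²(a+3b)(L-x)/L³ - Pa²b/L²  [x>a] = 8·(8/3)²·((8/3)+3·(16/3))·(8-(16/3))/8³ - 8·(8/3)²·(16/3)/8² = 64/81 kN·m
Load 3 — applied couple M₀=5 kN·m at a=24/5 m (b=L-a=16/5):
  M_3 = R_Ax - M_A - M₀  [x>a] with R_A=9/10, M_A=8/5 = (9/10)·(16/3) - (8/5) - 5 = -9/5 kN·m
Superposition: M = Σ M_i = 10391/405 kN·m ≈ 25.656790 kN·m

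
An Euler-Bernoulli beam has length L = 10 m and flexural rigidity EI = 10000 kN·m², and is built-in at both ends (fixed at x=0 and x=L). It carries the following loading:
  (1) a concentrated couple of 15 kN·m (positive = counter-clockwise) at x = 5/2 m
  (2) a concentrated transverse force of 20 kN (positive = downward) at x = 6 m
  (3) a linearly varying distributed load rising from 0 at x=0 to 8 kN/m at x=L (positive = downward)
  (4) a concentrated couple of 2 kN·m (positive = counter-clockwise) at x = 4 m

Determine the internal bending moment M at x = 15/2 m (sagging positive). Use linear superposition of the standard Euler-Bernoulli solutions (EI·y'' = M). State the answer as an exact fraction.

Load 1 — applied couple M₀=15 kN·m at a=5/2 m (b=L-a=15/2):
  M_1 = R_Ax - M_A - M₀  [x>a] with R_A=27/16, M_A=-45/16 = (27/16)·(15/2) - (-45/16) - 15 = 15/32 kN·m
Load 2 — point force P=20 kN at a=6 m (b=L-a=4):
  M_2 = Pa²(a+3b)(L-x)/L³ - Pa²b/L²  [x>a] = 20·6²·(6+3·4)·(10-(15/2))/10³ - 20·6²·4/10² = 18/5 kN·m
Load 3 — triangular load w₀=8 kN/m (0→w₀ over full span):
  M_3 = 3w₀Lx/20 - w₀L²/30 - w₀x³/(6L) = 3·8·10·(15/2)/20 - 8·10²/30 - 8·(15/2)³/(6·10) = 85/12 kN·m
Load 4 — applied couple M₀=2 kN·m at a=4 m (b=L-a=6):
  M_4 = R_Ax - M_A - M₀  [x>a] with R_A=36/125, M_A=6/25 = (36/125)·(15/2) - (6/25) - 2 = -2/25 kN·m
Superposition: M = Σ M_i = 26573/2400 kN·m ≈ 11.072083 kN·m

M(15/2) = 26573/2400 kN·m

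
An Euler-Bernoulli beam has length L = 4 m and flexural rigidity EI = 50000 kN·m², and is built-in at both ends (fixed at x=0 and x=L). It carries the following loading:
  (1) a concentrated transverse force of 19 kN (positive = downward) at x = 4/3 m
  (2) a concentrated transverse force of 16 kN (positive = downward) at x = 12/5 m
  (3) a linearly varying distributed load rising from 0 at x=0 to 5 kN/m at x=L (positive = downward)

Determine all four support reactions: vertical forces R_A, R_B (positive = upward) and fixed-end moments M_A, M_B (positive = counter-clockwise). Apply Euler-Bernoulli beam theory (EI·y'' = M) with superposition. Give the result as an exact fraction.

Load 1 — point force P=19 kN at a=4/3 m (b=L-a=8/3):
  R_A = Pb²(3a+b)/L³ = 19·(8/3)²·(3·(4/3)+(8/3))/4³ = 380/27 kN
  M_A = Pab²/L² = 19·(4/3)·(8/3)²/4² = 304/27 kN·m
  R_B = Pa²(a+3b)/L³ = 19·(4/3)²·((4/3)+3·(8/3))/4³ = 133/27 kN
  M_B = -Pa²b/L² = -19·(4/3)²·(8/3)/4² = -152/27 kN·m
Load 2 — point force P=16 kN at a=12/5 m (b=L-a=8/5):
  R_A = Pb²(3a+b)/L³ = 16·(8/5)²·(3·(12/5)+(8/5))/4³ = 704/125 kN
  M_A = Pab²/L² = 16·(12/5)·(8/5)²/4² = 768/125 kN·m
  R_B = Pa²(a+3b)/L³ = 16·(12/5)²·((12/5)+3·(8/5))/4³ = 1296/125 kN
  M_B = -Pa²b/L² = -16·(12/5)²·(8/5)/4² = -1152/125 kN·m
Load 3 — triangular load w₀=5 kN/m (0→w₀ over full span):
  R_A = 3w₀L/20 = 3·5·4/20 = 3 kN
  M_A = w₀L²/30 = 5·4²/30 = 8/3 kN·m
  R_B = 7w₀L/20 = 7·5·4/20 = 7 kN
  M_B = -w₀L²/20 = -5·4²/20 = -4 kN·m
Superposition: R_A = 76633/3375 kN, M_A = 67736/3375 kN·m, R_B = 75242/3375 kN, M_B = -63604/3375 kN·m

R_A = 76633/3375 kN, M_A = 67736/3375 kN·m, R_B = 75242/3375 kN, M_B = -63604/3375 kN·m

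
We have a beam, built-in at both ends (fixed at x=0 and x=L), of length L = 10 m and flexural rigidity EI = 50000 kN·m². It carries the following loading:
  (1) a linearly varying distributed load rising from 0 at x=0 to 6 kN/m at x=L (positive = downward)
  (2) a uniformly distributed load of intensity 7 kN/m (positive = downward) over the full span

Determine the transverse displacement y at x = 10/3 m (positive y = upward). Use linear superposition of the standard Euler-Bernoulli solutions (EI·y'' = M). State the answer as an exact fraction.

Load 1 — triangular load w₀=6 kN/m (0→w₀ over full span):
  y_1 = -w₀x²(L-x)²(x+2L)/(120LEI) = -6·(10/3)²·(10-(10/3))²·((10/3)+2·10)/(120·10·50000) = -7/6075 m
Load 2 — uniform load w=7 kN/m over full span:
  y_2 = -wx²(L-x)²/(24EI) = -7·(10/3)²·(10-(10/3))²/(24·50000) = -7/2430 m
Superposition: y = Σ y_i = -49/12150 m ≈ -0.004033 m

y(10/3) = -49/12150 m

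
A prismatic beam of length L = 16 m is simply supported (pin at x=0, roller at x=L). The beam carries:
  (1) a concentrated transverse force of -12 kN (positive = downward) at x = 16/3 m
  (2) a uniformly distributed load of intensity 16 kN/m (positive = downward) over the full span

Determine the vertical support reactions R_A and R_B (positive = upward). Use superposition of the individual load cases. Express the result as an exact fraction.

R_A = 120 kN, R_B = 124 kN

Load 1 — point force P=-12 kN at a=16/3 m (b=L-a=32/3):
  R_A = Pb/L = (-12)·(32/3)/16 = -8 kN
  R_B = Pa/L = (-12)·(16/3)/16 = -4 kN
Load 2 — uniform load w=16 kN/m over full span:
  R_A = wL/2 = 16·16/2 = 128 kN
  R_B = wL/2 = 16·16/2 = 128 kN
Superposition: R_A = 120 kN, R_B = 124 kN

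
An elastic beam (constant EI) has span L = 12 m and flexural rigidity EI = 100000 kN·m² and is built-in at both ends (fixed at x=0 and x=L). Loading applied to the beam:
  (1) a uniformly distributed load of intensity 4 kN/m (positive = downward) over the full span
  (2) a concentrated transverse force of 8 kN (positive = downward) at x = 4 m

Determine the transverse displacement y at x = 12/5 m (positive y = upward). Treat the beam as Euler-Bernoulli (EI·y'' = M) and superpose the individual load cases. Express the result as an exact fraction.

Load 1 — uniform load w=4 kN/m over full span:
  y_1 = -wx²(L-x)²/(24EI) = -4·(12/5)²·(12-(12/5))²/(24·100000) = -1728/1953125 m
Load 2 — point force P=8 kN at a=4 m (b=L-a=8):
  y_2 = -Pb²x²(3aL-(3a+b)x)/(6L³EI)  [x≤a] = -8·8²·(12/5)²·(3·4·12-(3·4+8)·(12/5))/(6·12³·100000) = -64/234375 m
Superposition: y = Σ y_i = -6784/5859375 m ≈ -0.001158 m

y(12/5) = -6784/5859375 m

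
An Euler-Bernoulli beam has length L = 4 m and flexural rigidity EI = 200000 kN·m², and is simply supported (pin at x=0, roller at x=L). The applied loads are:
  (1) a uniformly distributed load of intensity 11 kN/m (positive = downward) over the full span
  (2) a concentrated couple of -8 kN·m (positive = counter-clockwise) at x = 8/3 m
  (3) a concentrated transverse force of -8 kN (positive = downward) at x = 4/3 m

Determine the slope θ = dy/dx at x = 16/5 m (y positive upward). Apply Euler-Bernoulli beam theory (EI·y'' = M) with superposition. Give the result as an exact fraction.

θ(16/5) = 19423/253125000 rad

Load 1 — uniform load w=11 kN/m over full span:
  θ_1 = -w(L³-6Lx²+4x³)/(24EI) = -11·(4³-6·4·(16/5)²+4·(16/5)³)/(24·200000) = 363/3125000 rad
Load 2 — applied couple M₀=-8 kN·m at a=8/3 m (b=L-a=4/3):
  θ_2 = (M₀x²/(2L)-M₀(x-a)+C₁)/EI  [x>a] with C₁=M₀(3b²-L²)/(6L)=32/9 = ((-8)·(16/5)²/(2·4)-(-8)·((16/5)-(8/3))+(32/9))/200000 = -17/1406250 rad
Load 3 — point force P=-8 kN at a=4/3 m (b=L-a=8/3):
  θ_3 = -Pa(2L²-6Lx+3x²+a²)/(6LEI)  [x>a] = -(-8)·(4/3)·(2·4²-6·4·(16/5)+3·(16/5)²+(4/3)²)/(6·4·200000) = -173/6328125 rad
Superposition: θ = Σ θ_i = 19423/253125000 rad ≈ 0.000077 rad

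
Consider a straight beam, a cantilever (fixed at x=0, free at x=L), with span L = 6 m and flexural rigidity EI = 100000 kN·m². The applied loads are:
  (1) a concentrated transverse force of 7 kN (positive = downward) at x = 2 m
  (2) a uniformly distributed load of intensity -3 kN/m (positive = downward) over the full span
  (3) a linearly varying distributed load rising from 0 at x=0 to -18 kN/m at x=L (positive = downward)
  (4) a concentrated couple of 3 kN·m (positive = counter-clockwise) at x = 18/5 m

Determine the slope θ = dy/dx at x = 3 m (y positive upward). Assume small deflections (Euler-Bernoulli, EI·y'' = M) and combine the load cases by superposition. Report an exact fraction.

θ(3) = 4037/800000 rad

Load 1 — point force P=7 kN at a=2 m (b=L-a=4):
  θ_1 = -Pa²/(2EI)  [x>a] = -7·2²/(2·100000) = -7/50000 rad
Load 2 — uniform load w=-3 kN/m over full span:
  θ_2 = -wx(x²-3Lx+3L²)/(6EI) = -(-3)·3·(3²-3·6·3+3·6²)/(6·100000) = 189/200000 rad
Load 3 — triangular load w₀=-18 kN/m (0→w₀ over full span):
  θ_3 = (w₀Lx²/4-w₀L²x/3-w₀x⁴/(24L))/EI = ((-18)·6·3²/4-(-18)·6²·3/3-(-18)·3⁴/(24·6))/100000 = 3321/800000 rad
Load 4 — applied couple M₀=3 kN·m at a=18/5 m (b=L-a=12/5):
  θ_4 = M₀x/EI  [x≤a] = 3·3/100000 = 9/100000 rad
Superposition: θ = Σ θ_i = 4037/800000 rad ≈ 0.005046 rad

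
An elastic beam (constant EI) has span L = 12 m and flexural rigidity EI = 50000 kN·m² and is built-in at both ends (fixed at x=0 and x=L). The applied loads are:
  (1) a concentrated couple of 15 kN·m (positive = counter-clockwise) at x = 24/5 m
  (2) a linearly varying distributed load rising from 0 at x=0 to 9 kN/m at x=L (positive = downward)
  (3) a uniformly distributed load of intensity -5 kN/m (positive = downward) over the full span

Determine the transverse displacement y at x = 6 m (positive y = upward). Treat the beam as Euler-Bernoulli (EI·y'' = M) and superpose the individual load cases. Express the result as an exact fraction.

y(6) = 243/250000 m

Load 1 — applied couple M₀=15 kN·m at a=24/5 m (b=L-a=36/5):
  y_1 = (R_Ax³/6 - M_Ax²/2 - M₀(x-a)²/2)/EI  [x>a] with R_A=9/5, M_A=9/5 = ((9/5)·6³/6 - (9/5)·6²/2 - 15·(6-(24/5))²/2)/50000 = 27/62500 m
Load 2 — triangular load w₀=9 kN/m (0→w₀ over full span):
  y_2 = -w₀x²(L-x)²(x+2L)/(120LEI) = -9·6²·(12-6)²·(6+2·12)/(120·12·50000) = -243/50000 m
Load 3 — uniform load w=-5 kN/m over full span:
  y_3 = -wx²(L-x)²/(24EI) = -(-5)·6²·(12-6)²/(24·50000) = 27/5000 m
Superposition: y = Σ y_i = 243/250000 m ≈ 0.000972 m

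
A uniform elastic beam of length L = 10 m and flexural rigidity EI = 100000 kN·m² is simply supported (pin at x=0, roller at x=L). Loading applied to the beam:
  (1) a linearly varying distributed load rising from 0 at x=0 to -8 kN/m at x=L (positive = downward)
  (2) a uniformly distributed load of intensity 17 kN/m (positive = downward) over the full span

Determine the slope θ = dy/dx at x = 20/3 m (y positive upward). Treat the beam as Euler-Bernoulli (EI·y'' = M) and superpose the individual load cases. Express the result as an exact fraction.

Load 1 — triangular load w₀=-8 kN/m (0→w₀ over full span):
  θ_1 = -w₀(7L⁴-30L²x²+15x⁴)/(360LEI) = -(-8)·(7·10⁴-30·10²·(20/3)²+15·(20/3)⁴)/(360·10·100000) = -91/121500 rad
Load 2 — uniform load w=17 kN/m over full span:
  θ_2 = -w(L³-6Lx²+4x³)/(24EI) = -17·(10³-6·10·(20/3)²+4·(20/3)³)/(24·100000) = 221/64800 rad
Superposition: θ = Σ θ_i = 2587/972000 rad ≈ 0.002662 rad

θ(20/3) = 2587/972000 rad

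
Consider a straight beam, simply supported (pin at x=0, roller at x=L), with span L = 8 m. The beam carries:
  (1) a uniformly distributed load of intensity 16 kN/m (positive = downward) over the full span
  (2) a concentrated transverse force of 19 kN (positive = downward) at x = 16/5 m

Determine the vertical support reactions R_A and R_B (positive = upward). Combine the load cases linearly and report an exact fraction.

Load 1 — uniform load w=16 kN/m over full span:
  R_A = wL/2 = 16·8/2 = 64 kN
  R_B = wL/2 = 16·8/2 = 64 kN
Load 2 — point force P=19 kN at a=16/5 m (b=L-a=24/5):
  R_A = Pb/L = 19·(24/5)/8 = 57/5 kN
  R_B = Pa/L = 19·(16/5)/8 = 38/5 kN
Superposition: R_A = 377/5 kN, R_B = 358/5 kN

R_A = 377/5 kN, R_B = 358/5 kN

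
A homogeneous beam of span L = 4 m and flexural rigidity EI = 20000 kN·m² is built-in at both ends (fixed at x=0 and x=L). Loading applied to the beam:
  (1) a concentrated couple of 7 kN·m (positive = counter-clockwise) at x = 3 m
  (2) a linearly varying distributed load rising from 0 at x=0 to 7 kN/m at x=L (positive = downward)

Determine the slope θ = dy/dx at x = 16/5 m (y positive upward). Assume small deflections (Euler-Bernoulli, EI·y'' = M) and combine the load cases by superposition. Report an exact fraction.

θ(16/5) = 3367/18750000 rad

Load 1 — applied couple M₀=7 kN·m at a=3 m (b=L-a=1):
  θ_1 = (R_Ax²/2 - M_Ax - M₀(x-a))/EI  [x>a] with R_A=63/32, M_A=35/16 = ((63/32)·(16/5)²/2 - (35/16)·(16/5) - 7·((16/5)-3))/20000 = 21/250000 rad
Load 2 — triangular load w₀=7 kN/m (0→w₀ over full span):
  θ_2 = -w₀(2x(L-x)(L-2x)(x+2L)+x²(L-x)²)/(120LEI) = -7·(2·(16/5)·(4-(16/5))·(4-2·(16/5))·((16/5)+2·4)+(16/5)²·(4-(16/5))²)/(120·4·20000) = 112/1171875 rad
Superposition: θ = Σ θ_i = 3367/18750000 rad ≈ 0.000180 rad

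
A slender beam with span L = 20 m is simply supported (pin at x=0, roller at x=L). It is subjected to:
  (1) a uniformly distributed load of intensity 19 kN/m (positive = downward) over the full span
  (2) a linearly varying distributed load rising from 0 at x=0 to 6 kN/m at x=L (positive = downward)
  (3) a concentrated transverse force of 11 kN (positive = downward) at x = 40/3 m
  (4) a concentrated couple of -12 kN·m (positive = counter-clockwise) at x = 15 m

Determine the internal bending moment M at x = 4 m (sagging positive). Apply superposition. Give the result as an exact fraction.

Load 1 — uniform load w=19 kN/m over full span:
  M_1 = wx(L-x)/2 = 19·4·(20-4)/2 = 608 kN·m
Load 2 — triangular load w₀=6 kN/m (0→w₀ over full span):
  M_2 = w₀Lx/6 - w₀x³/(6L) = 6·20·4/6 - 6·4³/(6·20) = 384/5 kN·m
Load 3 — point force P=11 kN at a=40/3 m (b=L-a=20/3):
  M_3 = Pbx/L  [x≤a] = 11·(20/3)·4/20 = 44/3 kN·m
Load 4 — applied couple M₀=-12 kN·m at a=15 m (b=L-a=5):
  M_4 = M₀x/L  [x≤a] = (-12)·4/20 = -12/5 kN·m
Superposition: M = Σ M_i = 10456/15 kN·m ≈ 697.066667 kN·m

M(4) = 10456/15 kN·m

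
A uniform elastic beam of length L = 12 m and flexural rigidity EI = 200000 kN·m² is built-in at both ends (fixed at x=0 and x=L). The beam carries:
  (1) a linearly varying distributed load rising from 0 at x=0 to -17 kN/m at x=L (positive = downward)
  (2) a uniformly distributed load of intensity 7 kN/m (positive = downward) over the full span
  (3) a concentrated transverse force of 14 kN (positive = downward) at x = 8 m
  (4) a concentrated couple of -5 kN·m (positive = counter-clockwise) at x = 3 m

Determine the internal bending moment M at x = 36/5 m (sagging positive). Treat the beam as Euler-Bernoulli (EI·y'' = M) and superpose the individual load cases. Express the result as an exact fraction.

M(36/5) = 13399/18000 kN·m

Load 1 — triangular load w₀=-17 kN/m (0→w₀ over full span):
  M_1 = 3w₀Lx/20 - w₀L²/30 - w₀x³/(6L) = 3·(-17)·12·(36/5)/20 - (-17)·12²/30 - (-17)·(36/5)³/(6·12) = -6324/125 kN·m
Load 2 — uniform load w=7 kN/m over full span:
  M_2 = wLx/2 - wL²/12 - wx²/2 = 7·12·(36/5)/2 - 7·12²/12 - 7·(36/5)²/2 = 924/25 kN·m
Load 3 — point force P=14 kN at a=8 m (b=L-a=4):
  M_3 = Pb²(3a+b)x/L³ - Pab²/L²  [x≤a] = 14·4²·(3·8+4)·(36/5)/12³ - 14·8·4²/12² = 616/45 kN·m
Load 4 — applied couple M₀=-5 kN·m at a=3 m (b=L-a=9):
  M_4 = R_Ax - M_A - M₀  [x>a] with R_A=-15/32, M_A=15/16 = (-15/32)·(36/5) - (15/16) - (-5) = 11/16 kN·m
Superposition: M = Σ M_i = 13399/18000 kN·m ≈ 0.744389 kN·m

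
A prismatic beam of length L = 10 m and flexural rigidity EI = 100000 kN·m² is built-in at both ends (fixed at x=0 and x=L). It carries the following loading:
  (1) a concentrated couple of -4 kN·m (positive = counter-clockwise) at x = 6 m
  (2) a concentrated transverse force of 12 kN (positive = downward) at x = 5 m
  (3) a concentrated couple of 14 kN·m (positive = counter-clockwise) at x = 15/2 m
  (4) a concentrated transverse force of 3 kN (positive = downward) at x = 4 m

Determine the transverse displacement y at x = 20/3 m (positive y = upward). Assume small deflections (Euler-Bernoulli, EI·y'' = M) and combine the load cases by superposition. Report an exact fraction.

y(20/3) = -223/300000 m

Load 1 — applied couple M₀=-4 kN·m at a=6 m (b=L-a=4):
  y_1 = (R_Ax³/6 - M_Ax²/2 - M₀(x-a)²/2)/EI  [x>a] with R_A=-72/125, M_A=-32/25 = ((-72/125)·(20/3)³/6 - (-32/25)·(20/3)²/2 - (-4)·((20/3)-6)²/2)/100000 = 1/112500 m
Load 2 — point force P=12 kN at a=5 m (b=L-a=5):
  y_2 = -Pa²(L-x)²(3bL-(3b+a)(L-x))/(6L³EI)  [x>a] = -12·5²·(10-(20/3))²·(3·5·10-(3·5+5)·(10-(20/3)))/(6·10³·100000) = -1/2160 m
Load 3 — applied couple M₀=14 kN·m at a=15/2 m (b=L-a=5/2):
  y_3 = (R_Ax³/6 - M_Ax²/2)/EI  [x≤a] with R_A=63/40, M_A=35/8 = ((63/40)·(20/3)³/6 - (35/8)·(20/3)²/2)/100000 = -7/36000 m
Load 4 — point force P=3 kN at a=4 m (b=L-a=6):
  y_4 = -Pa²(L-x)²(3bL-(3b+a)(L-x))/(6L³EI)  [x>a] = -3·4²·(10-(20/3))²·(3·6·10-(3·6+4)·(10-(20/3)))/(6·10³·100000) = -8/84375 m
Superposition: y = Σ y_i = -223/300000 m ≈ -0.000743 m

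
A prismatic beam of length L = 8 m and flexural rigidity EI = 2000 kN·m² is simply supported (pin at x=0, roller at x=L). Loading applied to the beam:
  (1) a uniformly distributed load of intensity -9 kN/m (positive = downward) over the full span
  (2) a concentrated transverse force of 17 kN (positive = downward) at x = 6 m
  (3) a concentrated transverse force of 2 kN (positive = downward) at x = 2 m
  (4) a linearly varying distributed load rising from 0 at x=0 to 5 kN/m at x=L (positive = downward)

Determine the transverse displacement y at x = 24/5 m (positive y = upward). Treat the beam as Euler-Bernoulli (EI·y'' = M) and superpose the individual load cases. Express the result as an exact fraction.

Load 1 — uniform load w=-9 kN/m over full span:
  y_1 = -wx(L³-2Lx²+x³)/(24EI) = -(-9)·(24/5)·(8³-2·8·(24/5)²+(24/5)³)/(24·2000) = 17856/78125 m
Load 2 — point force P=17 kN at a=6 m (b=L-a=2):
  y_2 = -Pbx(L²-b²-x²)/(6LEI)  [x≤a] = -17·2·(24/5)·(8²-2²-(24/5)²)/(6·8·2000) = -3927/62500 m
Load 3 — point force P=2 kN at a=2 m (b=L-a=6):
  y_3 = -Pa(L-x)(2Lx-a²-x²)/(6LEI)  [x>a] = -2·2·(8-(24/5))·(2·8·(24/5)-2²-(24/5)²)/(6·8·2000) = -311/46875 m
Load 4 — triangular load w₀=5 kN/m (0→w₀ over full span):
  y_4 = -w₀x(7L⁴-10L²x²+3x⁴)/(360LEI) = -5·(24/5)·(7·8⁴-10·8²·(24/5)²+3·(24/5)⁴)/(360·8·2000) = -75776/1171875 m
Superposition: y = Σ y_i = 442631/4687500 m ≈ 0.094428 m

y(24/5) = 442631/4687500 m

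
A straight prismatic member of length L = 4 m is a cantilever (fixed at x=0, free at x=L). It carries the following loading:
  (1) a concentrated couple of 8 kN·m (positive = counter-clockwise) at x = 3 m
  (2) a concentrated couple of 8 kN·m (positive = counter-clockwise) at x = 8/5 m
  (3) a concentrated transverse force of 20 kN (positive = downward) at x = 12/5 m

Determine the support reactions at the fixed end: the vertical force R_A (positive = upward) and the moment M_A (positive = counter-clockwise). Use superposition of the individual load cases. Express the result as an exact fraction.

R_A = 20 kN, M_A = 32 kN·m

Load 1 — applied couple M₀=8 kN·m at a=3 m (b=L-a=1):
  R_A = 0 kN
  M_A = -M₀ = -8 kN·m
Load 2 — applied couple M₀=8 kN·m at a=8/5 m (b=L-a=12/5):
  R_A = 0 kN
  M_A = -M₀ = -8 kN·m
Load 3 — point force P=20 kN at a=12/5 m (b=L-a=8/5):
  R_A = P = 20 kN
  M_A = Pa = 20·(12/5) = 48 kN·m
Superposition: R_A = 20 kN, M_A = 32 kN·m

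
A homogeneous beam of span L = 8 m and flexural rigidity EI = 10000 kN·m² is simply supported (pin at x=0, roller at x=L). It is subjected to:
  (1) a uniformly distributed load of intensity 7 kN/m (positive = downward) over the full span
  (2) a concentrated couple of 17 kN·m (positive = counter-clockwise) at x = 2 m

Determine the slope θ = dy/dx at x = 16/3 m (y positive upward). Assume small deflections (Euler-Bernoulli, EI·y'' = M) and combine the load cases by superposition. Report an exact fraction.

θ(16/3) = 19777/3240000 rad

Load 1 — uniform load w=7 kN/m over full span:
  θ_1 = -w(L³-6Lx²+4x³)/(24EI) = -7·(8³-6·8·(16/3)²+4·(16/3)³)/(24·10000) = 364/50625 rad
Load 2 — applied couple M₀=17 kN·m at a=2 m (b=L-a=6):
  θ_2 = (M₀x²/(2L)-M₀(x-a)+C₁)/EI  [x>a] with C₁=M₀(3b²-L²)/(6L)=187/12 = (17·(16/3)²/(2·8)-17·((16/3)-2)+(187/12))/10000 = -391/360000 rad
Superposition: θ = Σ θ_i = 19777/3240000 rad ≈ 0.006104 rad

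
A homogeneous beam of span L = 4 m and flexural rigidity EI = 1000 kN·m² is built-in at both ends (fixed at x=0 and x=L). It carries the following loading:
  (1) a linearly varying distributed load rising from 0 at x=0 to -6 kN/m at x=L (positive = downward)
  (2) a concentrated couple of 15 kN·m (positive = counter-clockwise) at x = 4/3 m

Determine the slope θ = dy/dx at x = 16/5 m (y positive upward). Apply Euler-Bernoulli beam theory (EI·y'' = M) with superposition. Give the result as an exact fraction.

Load 1 — triangular load w₀=-6 kN/m (0→w₀ over full span):
  θ_1 = -w₀(2x(L-x)(L-2x)(x+2L)+x²(L-x)²)/(120LEI) = -(-6)·(2·(16/5)·(4-(16/5))·(4-2·(16/5))·((16/5)+2·4)+(16/5)²·(4-(16/5))²)/(120·4·1000) = -128/78125 rad
Load 2 — applied couple M₀=15 kN·m at a=4/3 m (b=L-a=8/3):
  θ_2 = (R_Ax²/2 - M_Ax - M₀(x-a))/EI  [x>a] with R_A=5, M_A=0 = (5·(16/5)²/2 - 0·(16/5) - 15·((16/5)-(4/3)))/1000 = -3/1250 rad
Superposition: θ = Σ θ_i = -631/156250 rad ≈ -0.004038 rad

θ(16/5) = -631/156250 rad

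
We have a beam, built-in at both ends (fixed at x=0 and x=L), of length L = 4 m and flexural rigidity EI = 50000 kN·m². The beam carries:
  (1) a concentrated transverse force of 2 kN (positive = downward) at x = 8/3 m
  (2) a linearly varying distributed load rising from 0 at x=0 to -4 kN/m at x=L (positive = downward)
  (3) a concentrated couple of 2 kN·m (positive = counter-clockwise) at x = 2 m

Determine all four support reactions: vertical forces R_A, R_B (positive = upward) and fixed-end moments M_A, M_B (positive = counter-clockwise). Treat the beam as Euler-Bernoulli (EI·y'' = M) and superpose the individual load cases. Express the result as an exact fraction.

R_A = -611/540 kN, M_A = -281/270 kN·m, R_B = -2629/540 kN, M_B = 679/270 kN·m

Load 1 — point force P=2 kN at a=8/3 m (b=L-a=4/3):
  R_A = Pb²(3a+b)/L³ = 2·(4/3)²·(3·(8/3)+(4/3))/4³ = 14/27 kN
  M_A = Pab²/L² = 2·(8/3)·(4/3)²/4² = 16/27 kN·m
  R_B = Pa²(a+3b)/L³ = 2·(8/3)²·((8/3)+3·(4/3))/4³ = 40/27 kN
  M_B = -Pa²b/L² = -2·(8/3)²·(4/3)/4² = -32/27 kN·m
Load 2 — triangular load w₀=-4 kN/m (0→w₀ over full span):
  R_A = 3w₀L/20 = 3·(-4)·4/20 = -12/5 kN
  M_A = w₀L²/30 = (-4)·4²/30 = -32/15 kN·m
  R_B = 7w₀L/20 = 7·(-4)·4/20 = -28/5 kN
  M_B = -w₀L²/20 = -(-4)·4²/20 = 16/5 kN·m
Load 3 — applied couple M₀=2 kN·m at a=2 m (b=L-a=2):
  R_A = 6M₀ab/L³ = 6·2·2·2/4³ = 3/4 kN
  M_A = M₀b(2a-b)/L² = 2·2·(2·2-2)/4² = 1/2 kN·m
  R_B = -6M₀ab/L³ = -6·2·2·2/4³ = -3/4 kN
  M_B = M₀a(2b-a)/L² = 2·2·(2·2-2)/4² = 1/2 kN·m
Superposition: R_A = -611/540 kN, M_A = -281/270 kN·m, R_B = -2629/540 kN, M_B = 679/270 kN·m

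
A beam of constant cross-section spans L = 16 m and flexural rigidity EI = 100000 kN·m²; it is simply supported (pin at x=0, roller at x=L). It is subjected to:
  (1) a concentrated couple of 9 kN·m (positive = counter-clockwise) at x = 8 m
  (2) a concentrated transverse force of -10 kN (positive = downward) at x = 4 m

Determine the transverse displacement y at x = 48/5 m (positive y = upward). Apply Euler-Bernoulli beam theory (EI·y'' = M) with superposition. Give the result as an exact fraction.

Load 1 — applied couple M₀=9 kN·m at a=8 m (b=L-a=8):
  y_1 = (M₀x³/(6L)-M₀(x-a)²/2+C₁x)/EI  [x>a] with C₁=M₀(3b²-L²)/(6L)=-6 = (9·(48/5)³/(6·16)-9·((48/5)-8)²/2+(-6)·(48/5))/100000 = 54/390625 m
Load 2 — point force P=-10 kN at a=4 m (b=L-a=12):
  y_2 = -Pa(L-x)(2Lx-a²-x²)/(6LEI)  [x>a] = -(-10)·4·(16-(48/5))·(2·16·(48/5)-4²-(48/5)²)/(6·16·100000) = 1244/234375 m
Superposition: y = Σ y_i = 6382/1171875 m ≈ 0.005446 m

y(48/5) = 6382/1171875 m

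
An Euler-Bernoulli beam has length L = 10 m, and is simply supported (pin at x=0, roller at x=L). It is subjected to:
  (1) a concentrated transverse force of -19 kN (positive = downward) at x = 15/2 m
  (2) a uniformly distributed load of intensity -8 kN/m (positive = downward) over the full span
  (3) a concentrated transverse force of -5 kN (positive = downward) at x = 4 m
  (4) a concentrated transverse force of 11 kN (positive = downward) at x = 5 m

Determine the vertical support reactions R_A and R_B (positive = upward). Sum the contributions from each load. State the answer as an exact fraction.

Load 1 — point force P=-19 kN at a=15/2 m (b=L-a=5/2):
  R_A = Pb/L = (-19)·(5/2)/10 = -19/4 kN
  R_B = Pa/L = (-19)·(15/2)/10 = -57/4 kN
Load 2 — uniform load w=-8 kN/m over full span:
  R_A = wL/2 = (-8)·10/2 = -40 kN
  R_B = wL/2 = (-8)·10/2 = -40 kN
Load 3 — point force P=-5 kN at a=4 m (b=L-a=6):
  R_A = Pb/L = (-5)·6/10 = -3 kN
  R_B = Pa/L = (-5)·4/10 = -2 kN
Load 4 — point force P=11 kN at a=5 m (b=L-a=5):
  R_A = Pb/L = 11·5/10 = 11/2 kN
  R_B = Pa/L = 11·5/10 = 11/2 kN
Superposition: R_A = -169/4 kN, R_B = -203/4 kN

R_A = -169/4 kN, R_B = -203/4 kN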